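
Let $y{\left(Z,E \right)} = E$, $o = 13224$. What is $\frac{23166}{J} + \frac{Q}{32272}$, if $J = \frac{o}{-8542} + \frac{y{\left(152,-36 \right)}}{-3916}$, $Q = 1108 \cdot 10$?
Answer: $- \frac{130247096016677}{8652538702} \approx -15053.0$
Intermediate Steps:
$Q = 11080$
$J = - \frac{6434709}{4181309}$ ($J = \frac{13224}{-8542} - \frac{36}{-3916} = 13224 \left(- \frac{1}{8542}\right) - - \frac{9}{979} = - \frac{6612}{4271} + \frac{9}{979} = - \frac{6434709}{4181309} \approx -1.5389$)
$\frac{23166}{J} + \frac{Q}{32272} = \frac{23166}{- \frac{6434709}{4181309}} + \frac{11080}{32272} = 23166 \left(- \frac{4181309}{6434709}\right) + 11080 \cdot \frac{1}{32272} = - \frac{32288068098}{2144903} + \frac{1385}{4034} = - \frac{130247096016677}{8652538702}$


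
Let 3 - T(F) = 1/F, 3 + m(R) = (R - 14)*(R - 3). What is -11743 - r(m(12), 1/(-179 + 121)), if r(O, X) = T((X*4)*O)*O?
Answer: -23389/2 ≈ -11695.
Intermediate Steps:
m(R) = -3 + (-14 + R)*(-3 + R) (m(R) = -3 + (R - 14)*(R - 3) = -3 + (-14 + R)*(-3 + R))
T(F) = 3 - 1/F
r(O, X) = O*(3 - 1/(4*O*X)) (r(O, X) = (3 - 1/((X*4)*O))*O = (3 - 1/((4*X)*O))*O = (3 - 1/(4*O*X))*O = O*(3 - 1/(4*O*X)))
-11743 - r(m(12), 1/(-179 + 121)) = -11743 - (3*(39 + 12**2 - 17*12) - 1/(4*(1/(-179 + 121)))) = -11743 - (3*(39 + 144 - 204) - 1/(4*(1/(-58)))) = -11743 - (3*(-21) - 1/(4*(-1/58))) = -11743 - (-63 - 1/4*(-58)) = -11743 - (-63 + 29/2) = -11743 - 1*(-97/2) = -11743 + 97/2 = -23389/2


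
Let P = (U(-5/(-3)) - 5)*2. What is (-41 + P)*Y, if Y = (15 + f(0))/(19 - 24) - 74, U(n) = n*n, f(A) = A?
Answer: 31493/9 ≈ 3499.2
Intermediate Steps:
U(n) = n²
P = -40/9 (P = ((-5/(-3))² - 5)*2 = ((-5*(-⅓))² - 5)*2 = ((5/3)² - 5)*2 = (25/9 - 5)*2 = -20/9*2 = -40/9 ≈ -4.4444)
Y = -77 (Y = (15 + 0)/(19 - 24) - 74 = 15/(-5) - 74 = 15*(-⅕) - 74 = -3 - 74 = -77)
(-41 + P)*Y = (-41 - 40/9)*(-77) = -409/9*(-77) = 31493/9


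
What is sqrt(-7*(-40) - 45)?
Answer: sqrt(235) ≈ 15.330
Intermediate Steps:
sqrt(-7*(-40) - 45) = sqrt(280 - 45) = sqrt(235)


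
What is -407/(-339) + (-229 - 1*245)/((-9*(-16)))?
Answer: -5671/2712 ≈ -2.0911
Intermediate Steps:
-407/(-339) + (-229 - 1*245)/((-9*(-16))) = -407*(-1/339) + (-229 - 245)/144 = 407/339 - 474*1/144 = 407/339 - 79/24 = -5671/2712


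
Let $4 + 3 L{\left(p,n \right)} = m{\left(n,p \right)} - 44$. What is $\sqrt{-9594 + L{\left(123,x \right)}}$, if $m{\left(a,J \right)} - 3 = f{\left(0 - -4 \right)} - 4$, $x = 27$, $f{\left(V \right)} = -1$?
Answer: $\frac{4 i \sqrt{5406}}{3} \approx 98.034 i$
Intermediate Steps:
$m{\left(a,J \right)} = -2$ ($m{\left(a,J \right)} = 3 - 5 = -2$)
$L{\left(p,n \right)} = - \frac{50}{3}$ ($L{\left(p,n \right)} = - \frac{4}{3} + \frac{-2 - 44}{3} = - \frac{4}{3} + \frac{1}{3} \left(-46\right) = - \frac{4}{3} - \frac{46}{3} = - \frac{50}{3}$)
$\sqrt{-9594 + L{\left(123,x \right)}} = \sqrt{-9594 - \frac{50}{3}} = \sqrt{- \frac{28832}{3}} = \frac{4 i \sqrt{5406}}{3}$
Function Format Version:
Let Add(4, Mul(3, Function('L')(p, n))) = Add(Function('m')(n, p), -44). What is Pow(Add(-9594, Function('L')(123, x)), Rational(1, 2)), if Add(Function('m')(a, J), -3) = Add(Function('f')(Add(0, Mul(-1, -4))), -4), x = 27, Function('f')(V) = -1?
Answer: Mul(Rational(4, 3), I, Pow(5406, Rational(1, 2))) ≈ Mul(98.034, I)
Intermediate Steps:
Function('m')(a, J) = -2 (Function('m')(a, J) = Add(3, Add(-1, -4)) = Add(3, -5) = -2)
Function('L')(p, n) = Rational(-50, 3) (Function('L')(p, n) = Add(Rational(-4, 3), Mul(Rational(1, 3), Add(-2, -44))) = Add(Rational(-4, 3), Mul(Rational(1, 3), -46)) = Add(Rational(-4, 3), Rational(-46, 3)) = Rational(-50, 3))
Pow(Add(-9594, Function('L')(123, x)), Rational(1, 2)) = Pow(Add(-9594, Rational(-50, 3)), Rational(1, 2)) = Pow(Rational(-28832, 3), Rational(1, 2)) = Mul(Rational(4, 3), I, Pow(5406, Rational(1, 2)))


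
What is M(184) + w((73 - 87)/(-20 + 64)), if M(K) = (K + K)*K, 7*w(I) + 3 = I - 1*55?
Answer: 10426365/154 ≈ 67704.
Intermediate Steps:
w(I) = -58/7 + I/7 (w(I) = -3/7 + (I - 1*55)/7 = -3/7 + (I - 55)/7 = -3/7 + (-55 + I)/7 = -3/7 + (-55/7 + I/7) = -58/7 + I/7)
M(K) = 2*K² (M(K) = (2*K)*K = 2*K²)
M(184) + w((73 - 87)/(-20 + 64)) = 2*184² + (-58/7 + ((73 - 87)/(-20 + 64))/7) = 2*33856 + (-58/7 + (-14/44)/7) = 67712 + (-58/7 + (-14*1/44)/7) = 67712 + (-58/7 + (⅐)*(-7/22)) = 67712 + (-58/7 - 1/22) = 67712 - 1283/154 = 10426365/154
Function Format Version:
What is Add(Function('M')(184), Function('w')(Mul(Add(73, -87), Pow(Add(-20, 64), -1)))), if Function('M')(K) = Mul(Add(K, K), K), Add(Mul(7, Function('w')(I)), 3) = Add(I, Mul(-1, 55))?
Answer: Rational(10426365, 154) ≈ 67704.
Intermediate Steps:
Function('w')(I) = Add(Rational(-58, 7), Mul(Rational(1, 7), I)) (Function('w')(I) = Add(Rational(-3, 7), Mul(Rational(1, 7), Add(I, Mul(-1, 55)))) = Add(Rational(-3, 7), Mul(Rational(1, 7), Add(I, -55))) = Add(Rational(-3, 7), Mul(Rational(1, 7), Add(-55, I))) = Add(Rational(-3, 7), Add(Rational(-55, 7), Mul(Rational(1, 7), I))) = Add(Rational(-58, 7), Mul(Rational(1, 7), I)))
Function('M')(K) = Mul(2, Pow(K, 2)) (Function('M')(K) = Mul(Mul(2, K), K) = Mul(2, Pow(K, 2)))
Add(Function('M')(184), Function('w')(Mul(Add(73, -87), Pow(Add(-20, 64), -1)))) = Add(Mul(2, Pow(184, 2)), Add(Rational(-58, 7), Mul(Rational(1, 7), Mul(Add(73, -87), Pow(Add(-20, 64), -1))))) = Add(Mul(2, 33856), Add(Rational(-58, 7), Mul(Rational(1, 7), Mul(-14, Pow(44, -1))))) = Add(67712, Add(Rational(-58, 7), Mul(Rational(1, 7), Mul(-14, Rational(1, 44))))) = Add(67712, Add(Rational(-58, 7), Mul(Rational(1, 7), Rational(-7, 22)))) = Add(67712, Add(Rational(-58, 7), Rational(-1, 22))) = Add(67712, Rational(-1283, 154)) = Rational(10426365, 154)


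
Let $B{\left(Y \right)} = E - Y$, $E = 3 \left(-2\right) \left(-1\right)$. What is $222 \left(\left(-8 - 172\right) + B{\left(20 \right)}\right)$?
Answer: $-43068$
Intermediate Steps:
$E = 6$ ($E = \left(-6\right) \left(-1\right) = 6$)
$B{\left(Y \right)} = 6 - Y$
$222 \left(\left(-8 - 172\right) + B{\left(20 \right)}\right) = 222 \left(\left(-8 - 172\right) + \left(6 - 20\right)\right) = 222 \left(-180 + \left(6 - 20\right)\right) = 222 \left(-180 - 14\right) = 222 \left(-194\right) = -43068$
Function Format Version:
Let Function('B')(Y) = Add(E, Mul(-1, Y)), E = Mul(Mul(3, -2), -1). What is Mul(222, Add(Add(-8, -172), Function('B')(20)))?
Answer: -43068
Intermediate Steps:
E = 6 (E = Mul(-6, -1) = 6)
Function('B')(Y) = Add(6, Mul(-1, Y))
Mul(222, Add(Add(-8, -172), Function('B')(20))) = Mul(222, Add(Add(-8, -172), Add(6, Mul(-1, 20)))) = Mul(222, Add(-180, Add(6, -20))) = Mul(222, Add(-180, -14)) = Mul(222, -194) = -43068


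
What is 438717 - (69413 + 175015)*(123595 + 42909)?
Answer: -40697800995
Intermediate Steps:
438717 - (69413 + 175015)*(123595 + 42909) = 438717 - 244428*166504 = 438717 - 1*40698239712 = 438717 - 40698239712 = -40697800995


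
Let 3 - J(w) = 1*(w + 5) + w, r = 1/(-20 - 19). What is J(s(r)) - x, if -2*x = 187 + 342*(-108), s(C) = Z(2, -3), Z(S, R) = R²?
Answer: -36789/2 ≈ -18395.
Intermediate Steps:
r = -1/39 (r = 1/(-39) = -1/39 ≈ -0.025641)
s(C) = 9 (s(C) = (-3)² = 9)
x = 36749/2 (x = -(187 + 342*(-108))/2 = -(187 - 36936)/2 = -½*(-36749) = 36749/2 ≈ 18375.)
J(w) = -2 - 2*w (J(w) = 3 - (1*(w + 5) + w) = 3 - (1*(5 + w) + w) = 3 - ((5 + w) + w) = 3 - (5 + 2*w) = 3 + (-5 - 2*w) = -2 - 2*w)
J(s(r)) - x = (-2 - 2*9) - 1*36749/2 = (-2 - 18) - 36749/2 = -20 - 36749/2 = -36789/2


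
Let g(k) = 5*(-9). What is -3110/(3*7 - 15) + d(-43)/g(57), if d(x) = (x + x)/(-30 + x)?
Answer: -1702811/3285 ≈ -518.36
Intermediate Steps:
g(k) = -45
d(x) = 2*x/(-30 + x) (d(x) = (2*x)/(-30 + x) = 2*x/(-30 + x))
-3110/(3*7 - 15) + d(-43)/g(57) = -3110/(3*7 - 15) + (2*(-43)/(-30 - 43))/(-45) = -3110/(21 - 15) + (2*(-43)/(-73))*(-1/45) = -3110/6 + (2*(-43)*(-1/73))*(-1/45) = -3110*⅙ + (86/73)*(-1/45) = -1555/3 - 86/3285 = -1702811/3285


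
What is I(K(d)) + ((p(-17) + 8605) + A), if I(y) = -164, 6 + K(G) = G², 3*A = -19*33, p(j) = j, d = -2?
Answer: 8215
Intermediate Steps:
A = -209 (A = (-19*33)/3 = (⅓)*(-627) = -209)
K(G) = -6 + G²
I(K(d)) + ((p(-17) + 8605) + A) = -164 + ((-17 + 8605) - 209) = -164 + (8588 - 209) = -164 + 8379 = 8215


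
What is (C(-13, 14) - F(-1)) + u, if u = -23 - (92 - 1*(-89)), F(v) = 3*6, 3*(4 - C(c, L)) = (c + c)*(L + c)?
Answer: -628/3 ≈ -209.33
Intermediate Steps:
C(c, L) = 4 - 2*c*(L + c)/3 (C(c, L) = 4 - (c + c)*(L + c)/3 = 4 - 2*c*(L + c)/3)
F(v) = 18
u = -204 (u = -23 - (92 + 89) = -23 - 1*181 = -23 - 181 = -204)
(C(-13, 14) - F(-1)) + u = ((4 - ⅔*(-13)² - ⅔*14*(-13)) - 1*18) - 204 = ((4 - ⅔*169 + 364/3) - 18) - 204 = ((4 - 338/3 + 364/3) - 18) - 204 = (38/3 - 18) - 204 = -16/3 - 204 = -628/3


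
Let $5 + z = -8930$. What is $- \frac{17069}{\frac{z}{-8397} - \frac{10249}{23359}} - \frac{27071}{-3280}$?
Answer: $- \frac{2744536427510677}{100574485840} \approx -27289.0$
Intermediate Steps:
$z = -8935$ ($z = -5 - 8930 = -8935$)
$- \frac{17069}{\frac{z}{-8397} - \frac{10249}{23359}} - \frac{27071}{-3280} = - \frac{17069}{- \frac{8935}{-8397} - \frac{10249}{23359}} - \frac{27071}{-3280} = - \frac{17069}{\left(-8935\right) \left(- \frac{1}{8397}\right) - \frac{10249}{23359}} - - \frac{27071}{3280} = - \frac{17069}{\frac{8935}{8397} - \frac{10249}{23359}} + \frac{27071}{3280} = - \frac{17069}{\frac{122651812}{196145523}} + \frac{27071}{3280} = \left(-17069\right) \frac{196145523}{122651812} + \frac{27071}{3280} = - \frac{3348007932087}{122651812} + \frac{27071}{3280} = - \frac{2744536427510677}{100574485840}$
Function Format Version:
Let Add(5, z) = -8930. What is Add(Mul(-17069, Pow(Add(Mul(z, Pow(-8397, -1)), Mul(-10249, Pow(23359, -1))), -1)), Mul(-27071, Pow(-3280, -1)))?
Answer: Rational(-2744536427510677, 100574485840) ≈ -27289.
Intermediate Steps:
z = -8935 (z = Add(-5, -8930) = -8935)
Add(Mul(-17069, Pow(Add(Mul(z, Pow(-8397, -1)), Mul(-10249, Pow(23359, -1))), -1)), Mul(-27071, Pow(-3280, -1))) = Add(Mul(-17069, Pow(Add(Mul(-8935, Pow(-8397, -1)), Mul(-10249, Pow(23359, -1))), -1)), Mul(-27071, Pow(-3280, -1))) = Add(Mul(-17069, Pow(Add(Mul(-8935, Rational(-1, 8397)), Mul(-10249, Rational(1, 23359))), -1)), Mul(-27071, Rational(-1, 3280))) = Add(Mul(-17069, Pow(Add(Rational(8935, 8397), Rational(-10249, 23359)), -1)), Rational(27071, 3280)) = Add(Mul(-17069, Pow(Rational(122651812, 196145523), -1)), Rational(27071, 3280)) = Add(Mul(-17069, Rational(196145523, 122651812)), Rational(27071, 3280)) = Add(Rational(-3348007932087, 122651812), Rational(27071, 3280)) = Rational(-2744536427510677, 100574485840)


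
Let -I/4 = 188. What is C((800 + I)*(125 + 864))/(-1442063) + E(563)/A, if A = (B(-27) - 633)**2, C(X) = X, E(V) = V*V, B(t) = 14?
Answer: 438899848055/552542301143 ≈ 0.79433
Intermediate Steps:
I = -752 (I = -4*188 = -752)
E(V) = V**2
A = 383161 (A = (14 - 633)**2 = (-619)**2 = 383161)
C((800 + I)*(125 + 864))/(-1442063) + E(563)/A = ((800 - 752)*(125 + 864))/(-1442063) + 563**2/383161 = (48*989)*(-1/1442063) + 316969*(1/383161) = 47472*(-1/1442063) + 316969/383161 = -47472/1442063 + 316969/383161 = 438899848055/552542301143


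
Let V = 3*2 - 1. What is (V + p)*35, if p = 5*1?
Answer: 350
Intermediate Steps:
p = 5
V = 5 (V = 6 - 1 = 5)
(V + p)*35 = (5 + 5)*35 = 10*35 = 350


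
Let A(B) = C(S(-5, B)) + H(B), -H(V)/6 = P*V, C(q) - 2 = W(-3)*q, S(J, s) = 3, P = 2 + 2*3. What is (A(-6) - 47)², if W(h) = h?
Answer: 54756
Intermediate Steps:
P = 8 (P = 2 + 6 = 8)
C(q) = 2 - 3*q
H(V) = -48*V
A(B) = -7 - 48*B (A(B) = (2 - 3*3) - 48*B = (2 - 9) - 48*B = -7 - 48*B)
(A(-6) - 47)² = ((-7 - 48*(-6)) - 47)² = ((-7 + 288) - 47)² = (281 - 47)² = 234² = 54756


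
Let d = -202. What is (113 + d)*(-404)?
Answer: 35956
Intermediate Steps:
(113 + d)*(-404) = (113 - 202)*(-404) = -89*(-404) = 35956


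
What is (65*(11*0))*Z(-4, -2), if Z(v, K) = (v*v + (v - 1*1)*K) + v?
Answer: 0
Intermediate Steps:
Z(v, K) = v + v² + K*(-1 + v) (Z(v, K) = (v² + (v - 1)*K) + v = (v² + (-1 + v)*K) + v = (v² + K*(-1 + v)) + v = v + v² + K*(-1 + v))
(65*(11*0))*Z(-4, -2) = (65*(11*0))*(-4 + (-4)² - 1*(-2) - 2*(-4)) = (65*0)*(-4 + 16 + 2 + 8) = 0*22 = 0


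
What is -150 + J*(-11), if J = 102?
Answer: -1272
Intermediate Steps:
-150 + J*(-11) = -150 + 102*(-11) = -150 - 1122 = -1272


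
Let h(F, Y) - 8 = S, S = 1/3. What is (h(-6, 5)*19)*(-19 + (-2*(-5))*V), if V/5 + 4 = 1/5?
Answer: -99275/3 ≈ -33092.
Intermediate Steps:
V = -19 (V = -20 + 5/5 = -20 + 5*(⅕) = -20 + 1 = -19)
S = ⅓ ≈ 0.33333
h(F, Y) = 25/3 (h(F, Y) = 8 + ⅓ = 25/3)
(h(-6, 5)*19)*(-19 + (-2*(-5))*V) = ((25/3)*19)*(-19 - 2*(-5)*(-19)) = 475*(-19 + 10*(-19))/3 = 475*(-19 - 190)/3 = (475/3)*(-209) = -99275/3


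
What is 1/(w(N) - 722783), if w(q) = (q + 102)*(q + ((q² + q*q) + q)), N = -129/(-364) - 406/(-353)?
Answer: -1060713927835744/765838589992501087187 ≈ -1.3850e-6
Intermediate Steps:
N = 193321/128492 (N = -129*(-1/364) - 406*(-1/353) = 129/364 + 406/353 = 193321/128492 ≈ 1.5045)
w(q) = (102 + q)*(2*q + 2*q²) (w(q) = (102 + q)*(q + ((q² + q²) + q)) = (102 + q)*(q + (2*q² + q)) = (102 + q)*(q + (q + 2*q²)) = (102 + q)*(2*q + 2*q²))
1/(w(N) - 722783) = 1/(2*(193321/128492)*(102 + (193321/128492)² + 103*(193321/128492)) - 722783) = 1/(2*(193321/128492)*(102 + 37373009041/16510194064 + 19912063/128492) - 722783) = 1/(2*(193321/128492)*(4279953602565/16510194064) - 722783) = 1/(827404910401468365/1060713927835744 - 722783) = 1/(-765838589992501087187/1060713927835744) = -1060713927835744/765838589992501087187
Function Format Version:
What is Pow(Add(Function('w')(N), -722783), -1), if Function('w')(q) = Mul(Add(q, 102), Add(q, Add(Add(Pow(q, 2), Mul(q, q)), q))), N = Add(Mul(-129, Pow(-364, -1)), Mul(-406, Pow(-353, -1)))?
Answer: Rational(-1060713927835744, 765838589992501087187) ≈ -1.3850e-6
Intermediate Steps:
N = Rational(193321, 128492) (N = Add(Mul(-129, Rational(-1, 364)), Mul(-406, Rational(-1, 353))) = Add(Rational(129, 364), Rational(406, 353)) = Rational(193321, 128492) ≈ 1.5045)
Function('w')(q) = Mul(Add(102, q), Add(Mul(2, q), Mul(2, Pow(q, 2)))) (Function('w')(q) = Mul(Add(102, q), Add(q, Add(Add(Pow(q, 2), Pow(q, 2)), q))) = Mul(Add(102, q), Add(q, Add(Mul(2, Pow(q, 2)), q))) = Mul(Add(102, q), Add(q, Add(q, Mul(2, Pow(q, 2))))) = Mul(Add(102, q), Add(Mul(2, q), Mul(2, Pow(q, 2)))))
Pow(Add(Function('w')(N), -722783), -1) = Pow(Add(Mul(2, Rational(193321, 128492), Add(102, Pow(Rational(193321, 128492), 2), Mul(103, Rational(193321, 128492)))), -722783), -1) = Pow(Add(Mul(2, Rational(193321, 128492), Add(102, Rational(37373009041, 16510194064), Rational(19912063, 128492))), -722783), -1) = Pow(Add(Mul(2, Rational(193321, 128492), Rational(4279953602565, 16510194064)), -722783), -1) = Pow(Add(Rational(827404910401468365, 1060713927835744), -722783), -1) = Pow(Rational(-765838589992501087187, 1060713927835744), -1) = Rational(-1060713927835744, 765838589992501087187)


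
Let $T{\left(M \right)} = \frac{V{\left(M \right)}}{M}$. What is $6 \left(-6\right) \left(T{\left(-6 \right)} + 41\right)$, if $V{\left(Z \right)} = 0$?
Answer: $-1476$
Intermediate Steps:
$T{\left(M \right)} = 0$ ($T{\left(M \right)} = \frac{0}{M} = 0$)
$6 \left(-6\right) \left(T{\left(-6 \right)} + 41\right) = 6 \left(-6\right) \left(0 + 41\right) = \left(-36\right) 41 = -1476$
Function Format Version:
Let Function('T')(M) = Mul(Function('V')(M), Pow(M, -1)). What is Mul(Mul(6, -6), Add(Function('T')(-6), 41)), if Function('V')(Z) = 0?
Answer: -1476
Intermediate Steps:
Function('T')(M) = 0 (Function('T')(M) = Mul(0, Pow(M, -1)) = 0)
Mul(Mul(6, -6), Add(Function('T')(-6), 41)) = Mul(Mul(6, -6), Add(0, 41)) = Mul(-36, 41) = -1476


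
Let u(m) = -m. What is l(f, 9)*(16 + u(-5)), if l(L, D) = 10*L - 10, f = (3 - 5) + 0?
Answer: -630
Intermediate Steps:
f = -2 (f = -2 + 0 = -2)
l(L, D) = -10 + 10*L
l(f, 9)*(16 + u(-5)) = (-10 + 10*(-2))*(16 - 1*(-5)) = (-10 - 20)*(16 + 5) = -30*21 = -630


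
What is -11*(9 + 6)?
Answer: -165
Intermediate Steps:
-11*(9 + 6) = -11*15 = -165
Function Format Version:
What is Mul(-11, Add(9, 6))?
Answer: -165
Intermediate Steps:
Mul(-11, Add(9, 6)) = Mul(-11, 15) = -165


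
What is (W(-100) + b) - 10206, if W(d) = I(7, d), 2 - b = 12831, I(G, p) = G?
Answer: -23028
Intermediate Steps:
b = -12829 (b = 2 - 1*12831 = 2 - 12831 = -12829)
W(d) = 7
(W(-100) + b) - 10206 = (7 - 12829) - 10206 = -12822 - 10206 = -23028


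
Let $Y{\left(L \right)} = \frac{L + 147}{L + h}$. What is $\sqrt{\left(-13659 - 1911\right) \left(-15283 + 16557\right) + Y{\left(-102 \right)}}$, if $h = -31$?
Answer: $\frac{3 i \sqrt{38986910445}}{133} \approx 4453.8 i$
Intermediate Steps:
$Y{\left(L \right)} = \frac{147 + L}{-31 + L}$ ($Y{\left(L \right)} = \frac{L + 147}{L - 31} = \frac{147 + L}{-31 + L}$)
$\sqrt{\left(-13659 - 1911\right) \left(-15283 + 16557\right) + Y{\left(-102 \right)}} = \sqrt{\left(-13659 - 1911\right) \left(-15283 + 16557\right) + \frac{147 - 102}{-31 - 102}} = \sqrt{\left(-15570\right) 1274 + \frac{1}{-133} \cdot 45} = \sqrt{-19836180 - \frac{45}{133}} = \sqrt{- \frac{2638211985}{133}} = \frac{3 i \sqrt{38986910445}}{133}$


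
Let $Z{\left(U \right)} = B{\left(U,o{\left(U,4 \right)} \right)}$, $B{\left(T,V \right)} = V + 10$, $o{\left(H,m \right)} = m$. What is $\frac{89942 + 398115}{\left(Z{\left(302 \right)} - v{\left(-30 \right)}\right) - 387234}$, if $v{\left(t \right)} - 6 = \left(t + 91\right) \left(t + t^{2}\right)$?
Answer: $- \frac{488057}{440296} \approx -1.1085$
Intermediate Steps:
$B{\left(T,V \right)} = 10 + V$
$Z{\left(U \right)} = 14$ ($Z{\left(U \right)} = 10 + 4 = 14$)
$v{\left(t \right)} = 6 + \left(91 + t\right) \left(t + t^{2}\right)$ ($v{\left(t \right)} = 6 + \left(t + 91\right) \left(t + t^{2}\right) = 6 + \left(91 + t\right) \left(t + t^{2}\right)$)
$\frac{89942 + 398115}{\left(Z{\left(302 \right)} - v{\left(-30 \right)}\right) - 387234} = \frac{89942 + 398115}{\left(14 - \left(6 + \left(-30\right)^{3} + 91 \left(-30\right) + 92 \left(-30\right)^{2}\right)\right) - 387234} = \frac{488057}{\left(14 - \left(6 - 27000 - 2730 + 92 \cdot 900\right)\right) - 387234} = \frac{488057}{\left(14 - \left(6 - 27000 - 2730 + 82800\right)\right) - 387234} = \frac{488057}{\left(14 - 53076\right) - 387234} = \frac{488057}{-53062 - 387234} = \frac{488057}{-440296} = 488057 \left(- \frac{1}{440296}\right) = - \frac{488057}{440296}$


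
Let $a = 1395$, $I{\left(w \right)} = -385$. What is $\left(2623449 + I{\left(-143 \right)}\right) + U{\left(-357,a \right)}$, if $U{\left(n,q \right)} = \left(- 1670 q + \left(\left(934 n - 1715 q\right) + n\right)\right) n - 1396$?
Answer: $1807567258$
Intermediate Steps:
$U{\left(n,q \right)} = -1396 + n \left(- 3385 q + 935 n\right)$ ($U{\left(n,q \right)} = \left(- 1670 q + \left(\left(- 1715 q + 934 n\right) + n\right)\right) n - 1396 = \left(- 1670 q + \left(- 1715 q + 935 n\right)\right) n - 1396 = \left(- 3385 q + 935 n\right) n - 1396 = n \left(- 3385 q + 935 n\right) - 1396 = -1396 + n \left(- 3385 q + 935 n\right)$)
$\left(2623449 + I{\left(-143 \right)}\right) + U{\left(-357,a \right)} = \left(2623449 - 385\right) - \left(1396 - 1685780775 - 119164815\right) = 2623064 + \left(-1396 + 935 \cdot 127449 + 1685780775\right) = 2623064 + \left(-1396 + 119164815 + 1685780775\right) = 2623064 + 1804944194 = 1807567258$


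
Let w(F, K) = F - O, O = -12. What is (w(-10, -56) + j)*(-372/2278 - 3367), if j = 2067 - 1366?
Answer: -2696144897/1139 ≈ -2.3671e+6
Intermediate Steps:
w(F, K) = 12 + F (w(F, K) = F - 1*(-12) = F + 12 = 12 + F)
j = 701
(w(-10, -56) + j)*(-372/2278 - 3367) = ((12 - 10) + 701)*(-372/2278 - 3367) = (2 + 701)*(-372*1/2278 - 3367) = 703*(-186/1139 - 3367) = 703*(-3835199/1139) = -2696144897/1139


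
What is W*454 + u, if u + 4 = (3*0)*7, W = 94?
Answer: 42672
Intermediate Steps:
u = -4 (u = -4 + (3*0)*7 = -4 + 0*7 = -4 + 0 = -4)
W*454 + u = 94*454 - 4 = 42676 - 4 = 42672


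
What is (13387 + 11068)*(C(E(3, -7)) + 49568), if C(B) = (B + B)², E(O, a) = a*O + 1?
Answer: 1251313440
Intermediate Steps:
E(O, a) = 1 + O*a (E(O, a) = O*a + 1 = 1 + O*a)
C(B) = 4*B² (C(B) = (2*B)² = 4*B²)
(13387 + 11068)*(C(E(3, -7)) + 49568) = (13387 + 11068)*(4*(1 + 3*(-7))² + 49568) = 24455*(4*(1 - 21)² + 49568) = 24455*(4*(-20)² + 49568) = 24455*(4*400 + 49568) = 24455*(1600 + 49568) = 24455*51168 = 1251313440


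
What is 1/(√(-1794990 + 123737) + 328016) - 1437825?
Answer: (-1437825*√1671253 + 471629605199*I)/(√1671253 - 328016*I) ≈ -1.4378e+6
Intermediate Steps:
1/(√(-1794990 + 123737) + 328016) - 1437825 = 1/(√(-1671253) + 328016) - 1437825 = 1/(I*√1671253 + 328016) - 1437825 = 1/(328016 + I*√1671253) - 1437825 = -1437825 + 1/(328016 + I*√1671253)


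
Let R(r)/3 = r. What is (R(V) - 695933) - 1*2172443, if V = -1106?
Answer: -2871694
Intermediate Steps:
R(r) = 3*r
(R(V) - 695933) - 1*2172443 = (3*(-1106) - 695933) - 1*2172443 = (-3318 - 695933) - 2172443 = -699251 - 2172443 = -2871694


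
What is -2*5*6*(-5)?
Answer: 300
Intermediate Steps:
-2*5*6*(-5) = -10*6*(-5) = -1*60*(-5) = -60*(-5) = 300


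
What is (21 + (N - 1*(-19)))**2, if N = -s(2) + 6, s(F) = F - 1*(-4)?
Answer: 1600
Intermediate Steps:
s(F) = 4 + F (s(F) = F + 4 = 4 + F)
N = 0 (N = -(4 + 2) + 6 = -1*6 + 6 = -6 + 6 = 0)
(21 + (N - 1*(-19)))**2 = (21 + (0 - 1*(-19)))**2 = (21 + (0 + 19))**2 = (21 + 19)**2 = 40**2 = 1600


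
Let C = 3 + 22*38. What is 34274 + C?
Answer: 35113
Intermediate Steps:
C = 839 (C = 3 + 836 = 839)
34274 + C = 34274 + 839 = 35113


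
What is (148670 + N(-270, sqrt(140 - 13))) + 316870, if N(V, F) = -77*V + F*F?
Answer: 486457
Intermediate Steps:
N(V, F) = F**2 - 77*V (N(V, F) = -77*V + F**2 = F**2 - 77*V)
(148670 + N(-270, sqrt(140 - 13))) + 316870 = (148670 + ((sqrt(140 - 13))**2 - 77*(-270))) + 316870 = (148670 + ((sqrt(127))**2 + 20790)) + 316870 = (148670 + (127 + 20790)) + 316870 = (148670 + 20917) + 316870 = 169587 + 316870 = 486457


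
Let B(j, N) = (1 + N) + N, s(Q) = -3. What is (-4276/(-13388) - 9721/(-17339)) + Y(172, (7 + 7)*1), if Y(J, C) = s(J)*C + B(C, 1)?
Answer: -2212240109/58033633 ≈ -38.120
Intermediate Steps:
B(j, N) = 1 + 2*N
Y(J, C) = 3 - 3*C (Y(J, C) = -3*C + (1 + 2*1) = -3*C + (1 + 2) = -3*C + 3 = 3 - 3*C)
(-4276/(-13388) - 9721/(-17339)) + Y(172, (7 + 7)*1) = (-4276/(-13388) - 9721/(-17339)) + (3 - 3*(7 + 7)) = (-4276*(-1/13388) - 9721*(-1/17339)) + (3 - 42) = (1069/3347 + 9721/17339) + (3 - 3*14) = 51071578/58033633 + (3 - 42) = 51071578/58033633 - 39 = -2212240109/58033633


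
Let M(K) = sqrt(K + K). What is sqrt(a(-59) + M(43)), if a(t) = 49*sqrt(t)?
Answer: sqrt(sqrt(86) + 49*I*sqrt(59)) ≈ 13.888 + 13.55*I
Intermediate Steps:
M(K) = sqrt(2)*sqrt(K) (M(K) = sqrt(2*K) = sqrt(2)*sqrt(K))
sqrt(a(-59) + M(43)) = sqrt(49*sqrt(-59) + sqrt(2)*sqrt(43)) = sqrt(49*(I*sqrt(59)) + sqrt(86)) = sqrt(49*I*sqrt(59) + sqrt(86)) = sqrt(sqrt(86) + 49*I*sqrt(59))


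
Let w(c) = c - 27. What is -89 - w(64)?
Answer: -126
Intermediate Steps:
w(c) = -27 + c
-89 - w(64) = -89 - (-27 + 64) = -89 - 1*37 = -89 - 37 = -126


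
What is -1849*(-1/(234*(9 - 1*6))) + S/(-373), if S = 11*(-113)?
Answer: 1562263/261846 ≈ 5.9663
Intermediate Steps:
S = -1243
-1849*(-1/(234*(9 - 1*6))) + S/(-373) = -1849*(-1/(234*(9 - 1*6))) - 1243/(-373) = -1849*(-1/(234*(9 - 6))) - 1243*(-1/373) = -1849/((-234*3)) + 1243/373 = -1849/(-702) + 1243/373 = -1849*(-1/702) + 1243/373 = 1849/702 + 1243/373 = 1562263/261846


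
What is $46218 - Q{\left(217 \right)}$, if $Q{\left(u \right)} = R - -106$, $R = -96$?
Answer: $46208$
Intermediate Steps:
$Q{\left(u \right)} = 10$ ($Q{\left(u \right)} = -96 - -106 = -96 + 106 = 10$)
$46218 - Q{\left(217 \right)} = 46218 - 10 = 46208$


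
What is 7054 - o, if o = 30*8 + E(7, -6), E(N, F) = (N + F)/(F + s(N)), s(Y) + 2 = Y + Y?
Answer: 40883/6 ≈ 6813.8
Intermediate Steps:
s(Y) = -2 + 2*Y (s(Y) = -2 + (Y + Y) = -2 + 2*Y)
E(N, F) = (F + N)/(-2 + F + 2*N) (E(N, F) = (N + F)/(F + (-2 + 2*N)) = (F + N)/(-2 + F + 2*N))
o = 1441/6 (o = 30*8 + (-6 + 7)/(-2 - 6 + 2*7) = 240 + 1/(-2 - 6 + 14) = 240 + 1/6 = 240 + (⅙)*1 = 240 + ⅙ = 1441/6 ≈ 240.17)
7054 - o = 7054 - 1*1441/6 = 7054 - 1441/6 = 40883/6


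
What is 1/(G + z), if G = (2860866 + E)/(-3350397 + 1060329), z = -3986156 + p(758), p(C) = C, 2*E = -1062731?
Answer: -4580136/18253669513129 ≈ -2.5092e-7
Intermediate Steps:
E = -1062731/2 (E = (½)*(-1062731) = -1062731/2 ≈ -5.3137e+5)
z = -3985398 (z = -3986156 + 758 = -3985398)
G = -4659001/4580136 (G = (2860866 - 1062731/2)/(-3350397 + 1060329) = (4659001/2)/(-2290068) = (4659001/2)*(-1/2290068) = -4659001/4580136 ≈ -1.0172)
1/(G + z) = 1/(-4659001/4580136 - 3985398) = 1/(-18253669513129/4580136) = -4580136/18253669513129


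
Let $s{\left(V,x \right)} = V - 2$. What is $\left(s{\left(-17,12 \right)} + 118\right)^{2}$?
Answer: $9801$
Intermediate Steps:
$s{\left(V,x \right)} = -2 + V$ ($s{\left(V,x \right)} = V - 2 = -2 + V$)
$\left(s{\left(-17,12 \right)} + 118\right)^{2} = \left(\left(-2 - 17\right) + 118\right)^{2} = \left(-19 + 118\right)^{2} = 99^{2} = 9801$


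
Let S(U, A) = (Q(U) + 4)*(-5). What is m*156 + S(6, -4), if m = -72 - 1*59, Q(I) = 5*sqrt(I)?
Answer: -20456 - 25*sqrt(6) ≈ -20517.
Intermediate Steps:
S(U, A) = -20 - 25*sqrt(U) (S(U, A) = (5*sqrt(U) + 4)*(-5) = (4 + 5*sqrt(U))*(-5) = -20 - 25*sqrt(U))
m = -131 (m = -72 - 59 = -131)
m*156 + S(6, -4) = -131*156 + (-20 - 25*sqrt(6)) = -20436 + (-20 - 25*sqrt(6)) = -20456 - 25*sqrt(6)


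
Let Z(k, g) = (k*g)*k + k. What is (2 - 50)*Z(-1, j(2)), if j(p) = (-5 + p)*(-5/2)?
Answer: -312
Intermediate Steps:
j(p) = 25/2 - 5*p/2 (j(p) = (-5 + p)*(-5*1/2) = (-5 + p)*(-5/2) = 25/2 - 5*p/2)
Z(k, g) = k + g*k**2 (Z(k, g) = (g*k)*k + k = g*k**2 + k = k + g*k**2)
(2 - 50)*Z(-1, j(2)) = (2 - 50)*(-(1 + (25/2 - 5/2*2)*(-1))) = -(-48)*(1 + (25/2 - 5)*(-1)) = -(-48)*(1 + (15/2)*(-1)) = -(-48)*(1 - 15/2) = -(-48)*(-13)/2 = -48*13/2 = -312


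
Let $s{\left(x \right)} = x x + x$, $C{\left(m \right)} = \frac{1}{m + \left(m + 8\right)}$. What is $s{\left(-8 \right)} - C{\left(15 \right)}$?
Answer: $\frac{2127}{38} \approx 55.974$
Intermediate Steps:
$C{\left(m \right)} = \frac{1}{8 + 2 m}$ ($C{\left(m \right)} = \frac{1}{m + \left(8 + m\right)} = \frac{1}{8 + 2 m}$)
$s{\left(x \right)} = x + x^{2}$ ($s{\left(x \right)} = x^{2} + x = x + x^{2}$)
$s{\left(-8 \right)} - C{\left(15 \right)} = - 8 \left(1 - 8\right) - \frac{1}{2 \left(4 + 15\right)} = \left(-8\right) \left(-7\right) - \frac{1}{2 \cdot 19} = 56 - \frac{1}{2} \cdot \frac{1}{19} = 56 - \frac{1}{38} = \frac{2127}{38}$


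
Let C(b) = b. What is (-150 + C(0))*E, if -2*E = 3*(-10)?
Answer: -2250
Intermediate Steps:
E = 15 (E = -3*(-10)/2 = -½*(-30) = 15)
(-150 + C(0))*E = (-150 + 0)*15 = -150*15 = -2250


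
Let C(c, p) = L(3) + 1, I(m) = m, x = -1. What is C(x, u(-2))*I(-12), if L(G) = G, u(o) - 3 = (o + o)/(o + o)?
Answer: -48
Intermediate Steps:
u(o) = 4 (u(o) = 3 + (o + o)/(o + o) = 3 + (2*o)/((2*o)) = 3 + (2*o)*(1/(2*o)) = 3 + 1 = 4)
C(c, p) = 4 (C(c, p) = 3 + 1 = 4)
C(x, u(-2))*I(-12) = 4*(-12) = -48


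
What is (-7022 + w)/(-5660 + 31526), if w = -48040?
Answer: -3059/1437 ≈ -2.1287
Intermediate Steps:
(-7022 + w)/(-5660 + 31526) = (-7022 - 48040)/(-5660 + 31526) = -55062/25866 = -55062*1/25866 = -3059/1437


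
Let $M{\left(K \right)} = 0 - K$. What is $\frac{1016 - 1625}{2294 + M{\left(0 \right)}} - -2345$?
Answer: $\frac{5378821}{2294} \approx 2344.7$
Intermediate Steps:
$M{\left(K \right)} = - K$
$\frac{1016 - 1625}{2294 + M{\left(0 \right)}} - -2345 = \frac{1016 - 1625}{2294 - 0} - -2345 = - \frac{609}{2294 + 0} + 2345 = - \frac{609}{2294} + 2345 = \frac{5378821}{2294}$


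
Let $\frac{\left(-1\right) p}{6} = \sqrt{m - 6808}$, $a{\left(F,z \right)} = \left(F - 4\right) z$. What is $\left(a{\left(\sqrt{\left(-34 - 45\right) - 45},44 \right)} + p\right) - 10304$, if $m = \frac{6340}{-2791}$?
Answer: $-10480 + 88 i \sqrt{31} - \frac{12 i \sqrt{13262460797}}{2791} \approx -10480.0 - 5.183 i$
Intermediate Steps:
$m = - \frac{6340}{2791}$ ($m = 6340 \left(- \frac{1}{2791}\right) = - \frac{6340}{2791} \approx -2.2716$)
$a{\left(F,z \right)} = z \left(-4 + F\right)$ ($a{\left(F,z \right)} = \left(-4 + F\right) z = z \left(-4 + F\right)$)
$p = - \frac{12 i \sqrt{13262460797}}{2791}$ ($p = - 6 \sqrt{- \frac{6340}{2791} - 6808} = - 6 \sqrt{- \frac{19007468}{2791}} = - 6 \frac{2 i \sqrt{13262460797}}{2791} = - \frac{12 i \sqrt{13262460797}}{2791} \approx - 495.15 i$)
$\left(a{\left(\sqrt{\left(-34 - 45\right) - 45},44 \right)} + p\right) - 10304 = \left(44 \left(-4 + \sqrt{\left(-34 - 45\right) - 45}\right) - \frac{12 i \sqrt{13262460797}}{2791}\right) - 10304 = \left(44 \left(-4 + \sqrt{-79 - 45}\right) - \frac{12 i \sqrt{13262460797}}{2791}\right) - 10304 = \left(44 \left(-4 + \sqrt{-124}\right) - \frac{12 i \sqrt{13262460797}}{2791}\right) - 10304 = \left(44 \left(-4 + 2 i \sqrt{31}\right) - \frac{12 i \sqrt{13262460797}}{2791}\right) - 10304 = \left(\left(-176 + 88 i \sqrt{31}\right) - \frac{12 i \sqrt{13262460797}}{2791}\right) - 10304 = \left(-176 + 88 i \sqrt{31} - \frac{12 i \sqrt{13262460797}}{2791}\right) - 10304 = -10480 + 88 i \sqrt{31} - \frac{12 i \sqrt{13262460797}}{2791}$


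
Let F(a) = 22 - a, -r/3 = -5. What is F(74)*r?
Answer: -780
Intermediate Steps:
r = 15 (r = -3*(-5) = 15)
F(74)*r = (22 - 1*74)*15 = (22 - 74)*15 = -52*15 = -780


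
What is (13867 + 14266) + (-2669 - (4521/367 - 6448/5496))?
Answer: 6417402731/252129 ≈ 25453.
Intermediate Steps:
(13867 + 14266) + (-2669 - (4521/367 - 6448/5496)) = 28133 + (-2669 - (4521*(1/367) - 6448*1/5496)) = 28133 + (-2669 - (4521/367 - 806/687)) = 28133 + (-2669 - 1*2810125/252129) = 28133 + (-2669 - 2810125/252129) = 28133 - 675742426/252129 = 6417402731/252129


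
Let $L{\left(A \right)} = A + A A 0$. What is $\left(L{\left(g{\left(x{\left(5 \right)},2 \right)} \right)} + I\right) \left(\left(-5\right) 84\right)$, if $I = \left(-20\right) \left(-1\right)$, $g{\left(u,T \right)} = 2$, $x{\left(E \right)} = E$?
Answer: $-9240$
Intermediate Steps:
$L{\left(A \right)} = A$ ($L{\left(A \right)} = A + A 0 = A + 0 = A$)
$I = 20$
$\left(L{\left(g{\left(x{\left(5 \right)},2 \right)} \right)} + I\right) \left(\left(-5\right) 84\right) = \left(2 + 20\right) \left(\left(-5\right) 84\right) = 22 \left(-420\right) = -9240$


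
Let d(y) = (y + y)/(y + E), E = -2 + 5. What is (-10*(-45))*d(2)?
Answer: 360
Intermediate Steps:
E = 3
d(y) = 2*y/(3 + y) (d(y) = (y + y)/(y + 3) = (2*y)/(3 + y) = 2*y/(3 + y))
(-10*(-45))*d(2) = (-10*(-45))*(2*2/(3 + 2)) = 450*(2*2/5) = 450*(2*2*(⅕)) = 450*(⅘) = 360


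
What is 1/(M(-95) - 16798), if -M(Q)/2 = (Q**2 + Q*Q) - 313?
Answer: -1/52272 ≈ -1.9131e-5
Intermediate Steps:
M(Q) = 626 - 4*Q**2 (M(Q) = -2*((Q**2 + Q*Q) - 313) = -2*((Q**2 + Q**2) - 313) = -2*(2*Q**2 - 313) = -2*(-313 + 2*Q**2) = 626 - 4*Q**2)
1/(M(-95) - 16798) = 1/((626 - 4*(-95)**2) - 16798) = 1/((626 - 4*9025) - 16798) = 1/((626 - 36100) - 16798) = 1/(-35474 - 16798) = 1/(-52272) = -1/52272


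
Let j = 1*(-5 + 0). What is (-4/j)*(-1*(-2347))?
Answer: 9388/5 ≈ 1877.6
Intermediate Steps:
j = -5 (j = 1*(-5) = -5)
(-4/j)*(-1*(-2347)) = (-4/(-5))*(-1*(-2347)) = -4*(-1/5)*2347 = (4/5)*2347 = 9388/5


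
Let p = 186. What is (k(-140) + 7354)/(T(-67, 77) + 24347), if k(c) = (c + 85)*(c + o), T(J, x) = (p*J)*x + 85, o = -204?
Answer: -4379/155857 ≈ -0.028096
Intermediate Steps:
T(J, x) = 85 + 186*J*x (T(J, x) = (186*J)*x + 85 = 186*J*x + 85 = 85 + 186*J*x)
k(c) = (-204 + c)*(85 + c) (k(c) = (c + 85)*(c - 204) = (85 + c)*(-204 + c) = (-204 + c)*(85 + c))
(k(-140) + 7354)/(T(-67, 77) + 24347) = ((-17340 + (-140)² - 119*(-140)) + 7354)/((85 + 186*(-67)*77) + 24347) = ((-17340 + 19600 + 16660) + 7354)/((85 - 959574) + 24347) = (18920 + 7354)/(-959489 + 24347) = 26274/(-935142) = 26274*(-1/935142) = -4379/155857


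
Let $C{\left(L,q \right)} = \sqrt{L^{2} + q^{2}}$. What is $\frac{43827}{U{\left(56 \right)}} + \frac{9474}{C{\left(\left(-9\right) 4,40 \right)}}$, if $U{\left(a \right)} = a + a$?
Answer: $\frac{6261}{16} + \frac{4737 \sqrt{181}}{362} \approx 567.36$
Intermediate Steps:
$U{\left(a \right)} = 2 a$
$\frac{43827}{U{\left(56 \right)}} + \frac{9474}{C{\left(\left(-9\right) 4,40 \right)}} = \frac{43827}{2 \cdot 56} + \frac{9474}{\sqrt{\left(\left(-9\right) 4\right)^{2} + 40^{2}}} = \frac{43827}{112} + \frac{9474}{\sqrt{\left(-36\right)^{2} + 1600}} = 43827 \cdot \frac{1}{112} + \frac{9474}{\sqrt{1296 + 1600}} = \frac{6261}{16} + \frac{9474}{\sqrt{2896}} = \frac{6261}{16} + \frac{9474}{4 \sqrt{181}} = \frac{6261}{16} + 9474 \frac{\sqrt{181}}{724} = \frac{6261}{16} + \frac{4737 \sqrt{181}}{362}$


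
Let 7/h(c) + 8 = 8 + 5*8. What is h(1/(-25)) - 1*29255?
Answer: -1170193/40 ≈ -29255.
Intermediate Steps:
h(c) = 7/40 (h(c) = 7/(-8 + (8 + 5*8)) = 7/(-8 + (8 + 40)) = 7/(-8 + 48) = 7/40)
h(1/(-25)) - 1*29255 = 7/40 - 1*29255 = 7/40 - 29255 = -1170193/40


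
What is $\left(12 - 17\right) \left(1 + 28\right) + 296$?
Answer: $151$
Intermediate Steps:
$\left(12 - 17\right) \left(1 + 28\right) + 296 = \left(12 - 17\right) 29 + 296 = \left(-5\right) 29 + 296 = -145 + 296 = 151$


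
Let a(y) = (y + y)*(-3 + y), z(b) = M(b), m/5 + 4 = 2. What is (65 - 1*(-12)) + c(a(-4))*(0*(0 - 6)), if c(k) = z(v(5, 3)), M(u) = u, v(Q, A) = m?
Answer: 77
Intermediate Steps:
m = -10 (m = -20 + 5*2 = -20 + 10 = -10)
v(Q, A) = -10
z(b) = b
a(y) = 2*y*(-3 + y) (a(y) = (2*y)*(-3 + y) = 2*y*(-3 + y))
c(k) = -10
(65 - 1*(-12)) + c(a(-4))*(0*(0 - 6)) = (65 - 1*(-12)) - 0*(0 - 6) = (65 + 12) - 0*(-6) = 77 - 10*0 = 77 + 0 = 77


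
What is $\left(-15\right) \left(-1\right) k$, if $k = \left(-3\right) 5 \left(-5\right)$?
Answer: $1125$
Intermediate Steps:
$k = 75$ ($k = \left(-15\right) \left(-5\right) = 75$)
$\left(-15\right) \left(-1\right) k = \left(-15\right) \left(-1\right) 75 = 15 \cdot 75 = 1125$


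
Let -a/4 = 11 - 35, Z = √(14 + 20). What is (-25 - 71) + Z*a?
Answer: -96 + 96*√34 ≈ 463.77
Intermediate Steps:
Z = √34 ≈ 5.8309
a = 96 (a = -4*(11 - 35) = -4*(-24) = 96)
(-25 - 71) + Z*a = (-25 - 71) + √34*96 = -96 + 96*√34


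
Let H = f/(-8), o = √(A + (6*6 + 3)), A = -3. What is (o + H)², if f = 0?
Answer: 36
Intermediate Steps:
o = 6 (o = √(-3 + (6*6 + 3)) = √(-3 + (36 + 3)) = √(-3 + 39) = √36 = 6)
H = 0 (H = 0/(-8) = 0*(-⅛) = 0)
(o + H)² = (6 + 0)² = 6² = 36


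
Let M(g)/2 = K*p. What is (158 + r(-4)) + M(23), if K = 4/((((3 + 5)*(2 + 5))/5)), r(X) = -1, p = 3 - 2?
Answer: 1104/7 ≈ 157.71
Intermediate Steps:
p = 1
K = 5/14 (K = 4/(((8*7)*(⅕))) = 4/((56*(⅕))) = 4/(56/5) = 4*(5/56) = 5/14 ≈ 0.35714)
M(g) = 5/7 (M(g) = 2*((5/14)*1) = 2*(5/14) = 5/7)
(158 + r(-4)) + M(23) = (158 - 1) + 5/7 = 157 + 5/7 = 1104/7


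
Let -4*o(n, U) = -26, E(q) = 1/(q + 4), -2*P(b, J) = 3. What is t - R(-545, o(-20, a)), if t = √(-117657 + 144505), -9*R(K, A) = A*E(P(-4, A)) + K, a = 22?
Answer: -904/15 + 4*√1678 ≈ 103.59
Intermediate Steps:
P(b, J) = -3/2 (P(b, J) = -½*3 = -3/2)
E(q) = 1/(4 + q)
o(n, U) = 13/2 (o(n, U) = -¼*(-26) = 13/2)
R(K, A) = -2*A/45 - K/9 (R(K, A) = -(A/(4 - 3/2) + K)/9 = -(A/(5/2) + K)/9 = -(A*(⅖) + K)/9 = -(2*A/5 + K)/9 = -(K + 2*A/5)/9 = -2*A/45 - K/9)
t = 4*√1678 (t = √26848 = 4*√1678 ≈ 163.85)
t - R(-545, o(-20, a)) = 4*√1678 - (-2/45*13/2 - ⅑*(-545)) = 4*√1678 - (-13/45 + 545/9) = 4*√1678 - 1*904/15 = 4*√1678 - 904/15 = -904/15 + 4*√1678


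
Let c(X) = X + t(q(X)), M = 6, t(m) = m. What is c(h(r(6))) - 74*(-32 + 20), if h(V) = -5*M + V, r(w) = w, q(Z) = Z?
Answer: 840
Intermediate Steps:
h(V) = -30 + V (h(V) = -5*6 + V = -30 + V)
c(X) = 2*X (c(X) = X + X = 2*X)
c(h(r(6))) - 74*(-32 + 20) = 2*(-30 + 6) - 74*(-32 + 20) = 2*(-24) - 74*(-12) = -48 - 1*(-888) = -48 + 888 = 840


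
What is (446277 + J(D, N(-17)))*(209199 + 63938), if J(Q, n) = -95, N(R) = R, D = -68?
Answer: 121868812934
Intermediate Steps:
(446277 + J(D, N(-17)))*(209199 + 63938) = (446277 - 95)*(209199 + 63938) = 446182*273137 = 121868812934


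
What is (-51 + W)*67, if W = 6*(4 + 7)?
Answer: 1005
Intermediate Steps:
W = 66 (W = 6*11 = 66)
(-51 + W)*67 = (-51 + 66)*67 = 15*67 = 1005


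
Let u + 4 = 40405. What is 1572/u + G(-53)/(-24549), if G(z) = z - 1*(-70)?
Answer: 4211579/110200461 ≈ 0.038217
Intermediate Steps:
u = 40401 (u = -4 + 40405 = 40401)
G(z) = 70 + z (G(z) = z + 70 = 70 + z)
1572/u + G(-53)/(-24549) = 1572/40401 + (70 - 53)/(-24549) = 1572*(1/40401) + 17*(-1/24549) = 524/13467 - 17/24549 = 4211579/110200461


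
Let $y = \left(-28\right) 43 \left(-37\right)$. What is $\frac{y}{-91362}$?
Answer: $- \frac{22274}{45681} \approx -0.4876$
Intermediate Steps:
$y = 44548$ ($y = \left(-1204\right) \left(-37\right) = 44548$)
$\frac{y}{-91362} = \frac{44548}{-91362} = 44548 \left(- \frac{1}{91362}\right) = - \frac{22274}{45681}$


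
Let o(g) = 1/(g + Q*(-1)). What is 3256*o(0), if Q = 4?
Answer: -814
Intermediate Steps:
o(g) = 1/(-4 + g) (o(g) = 1/(g + 4*(-1)) = 1/(g - 4) = 1/(-4 + g))
3256*o(0) = 3256/(-4 + 0) = 3256/(-4) = 3256*(-¼) = -814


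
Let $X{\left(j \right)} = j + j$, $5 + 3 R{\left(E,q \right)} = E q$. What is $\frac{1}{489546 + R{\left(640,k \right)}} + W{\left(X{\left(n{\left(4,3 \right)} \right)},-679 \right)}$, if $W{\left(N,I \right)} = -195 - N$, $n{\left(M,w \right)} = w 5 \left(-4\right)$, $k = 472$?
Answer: $- \frac{132803472}{1770713} \approx -75.0$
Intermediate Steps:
$R{\left(E,q \right)} = - \frac{5}{3} + \frac{E q}{3}$
$n{\left(M,w \right)} = - 20 w$ ($n{\left(M,w \right)} = 5 w \left(-4\right) = - 20 w$)
$X{\left(j \right)} = 2 j$
$\frac{1}{489546 + R{\left(640,k \right)}} + W{\left(X{\left(n{\left(4,3 \right)} \right)},-679 \right)} = \frac{1}{489546 - \left(\frac{5}{3} - \frac{302080}{3}\right)} - \left(195 + 2 \left(\left(-20\right) 3\right)\right) = \frac{1}{489546 + \left(- \frac{5}{3} + \frac{302080}{3}\right)} - \left(195 + 2 \left(-60\right)\right) = \frac{1}{489546 + \frac{302075}{3}} - 75 = \frac{1}{\frac{1770713}{3}} + \left(-195 + 120\right) = \frac{3}{1770713} - 75 = - \frac{132803472}{1770713}$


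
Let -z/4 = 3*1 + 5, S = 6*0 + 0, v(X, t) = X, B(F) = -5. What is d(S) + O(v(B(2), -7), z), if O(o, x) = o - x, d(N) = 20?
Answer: 47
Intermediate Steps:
S = 0 (S = 0 + 0 = 0)
z = -32 (z = -4*(3*1 + 5) = -4*(3 + 5) = -4*8 = -32)
d(S) + O(v(B(2), -7), z) = 20 + (-5 - 1*(-32)) = 20 + (-5 + 32) = 20 + 27 = 47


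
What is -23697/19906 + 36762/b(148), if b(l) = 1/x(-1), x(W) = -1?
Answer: -731808069/19906 ≈ -36763.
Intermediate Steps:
b(l) = -1 (b(l) = 1/(-1) = -1)
-23697/19906 + 36762/b(148) = -23697/19906 + 36762/(-1) = -23697*1/19906 + 36762*(-1) = -23697/19906 - 36762 = -731808069/19906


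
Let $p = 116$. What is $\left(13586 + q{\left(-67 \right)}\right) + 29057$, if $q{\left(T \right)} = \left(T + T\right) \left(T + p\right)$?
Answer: $36077$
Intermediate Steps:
$q{\left(T \right)} = 2 T \left(116 + T\right)$ ($q{\left(T \right)} = \left(T + T\right) \left(T + 116\right) = 2 T \left(116 + T\right)$)
$\left(13586 + q{\left(-67 \right)}\right) + 29057 = \left(13586 + 2 \left(-67\right) \left(116 - 67\right)\right) + 29057 = \left(13586 + 2 \left(-67\right) 49\right) + 29057 = \left(13586 - 6566\right) + 29057 = 7020 + 29057 = 36077$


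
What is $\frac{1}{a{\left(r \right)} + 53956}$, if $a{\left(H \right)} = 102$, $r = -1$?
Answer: $\frac{1}{54058} \approx 1.8499 \cdot 10^{-5}$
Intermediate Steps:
$\frac{1}{a{\left(r \right)} + 53956} = \frac{1}{102 + 53956} = \frac{1}{54058}$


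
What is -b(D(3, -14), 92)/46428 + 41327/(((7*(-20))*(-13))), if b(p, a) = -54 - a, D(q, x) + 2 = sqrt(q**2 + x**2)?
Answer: 505531/22260 ≈ 22.710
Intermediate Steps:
D(q, x) = -2 + sqrt(q**2 + x**2)
-b(D(3, -14), 92)/46428 + 41327/(((7*(-20))*(-13))) = -(-54 - 1*92)/46428 + 41327/(((7*(-20))*(-13))) = -(-54 - 92)*(1/46428) + 41327/((-140*(-13))) = -1*(-146)*(1/46428) + 41327/1820 = 146*(1/46428) + 41327*(1/1820) = 1/318 + 3179/140 = 505531/22260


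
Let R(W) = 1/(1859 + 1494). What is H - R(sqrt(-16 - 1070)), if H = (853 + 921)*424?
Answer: 2522046127/3353 ≈ 7.5218e+5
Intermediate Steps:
R(W) = 1/3353
H = 752176 (H = 1774*424 = 752176)
H - R(sqrt(-16 - 1070)) = 752176 - 1*1/3353 = 752176 - 1/3353 = 2522046127/3353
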